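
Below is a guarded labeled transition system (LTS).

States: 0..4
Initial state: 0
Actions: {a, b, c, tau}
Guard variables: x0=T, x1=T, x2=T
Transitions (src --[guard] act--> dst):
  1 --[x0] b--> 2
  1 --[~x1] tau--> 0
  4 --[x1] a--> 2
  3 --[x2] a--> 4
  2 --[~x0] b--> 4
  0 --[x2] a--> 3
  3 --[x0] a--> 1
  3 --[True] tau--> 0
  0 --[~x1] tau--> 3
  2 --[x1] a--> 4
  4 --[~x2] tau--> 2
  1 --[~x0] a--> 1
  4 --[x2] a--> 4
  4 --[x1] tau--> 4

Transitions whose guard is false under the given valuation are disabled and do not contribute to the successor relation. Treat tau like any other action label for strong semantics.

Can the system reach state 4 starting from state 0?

Answer: REACHABLE

Trace:
After dropping false guards: 9 live edges.
L0 = {0}
L1 = {3}  now seen {0,3}
L2 = {1,4}  now seen {0,1,3,4}
L3 = {2}  now seen {0,1,2,3,4}
R = {0,1,2,3,4}
witness 4: a·a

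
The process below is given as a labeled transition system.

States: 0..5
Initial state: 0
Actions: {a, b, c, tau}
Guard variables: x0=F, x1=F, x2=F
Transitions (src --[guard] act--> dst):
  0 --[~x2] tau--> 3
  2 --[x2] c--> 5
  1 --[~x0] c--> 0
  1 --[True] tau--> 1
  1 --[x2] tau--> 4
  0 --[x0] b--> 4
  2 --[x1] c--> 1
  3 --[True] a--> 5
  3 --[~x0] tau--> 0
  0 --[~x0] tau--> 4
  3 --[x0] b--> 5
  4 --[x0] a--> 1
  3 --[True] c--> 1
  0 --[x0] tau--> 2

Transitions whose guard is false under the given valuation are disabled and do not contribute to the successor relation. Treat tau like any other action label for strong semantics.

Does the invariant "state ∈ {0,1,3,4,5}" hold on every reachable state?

Answer: INVARIANT HOLDS

Working:
Inv-set: {0,1,3,4,5}
R = {0,1,3,4,5}
  0: ok
  1: ok
  3: ok
  4: ok
  5: ok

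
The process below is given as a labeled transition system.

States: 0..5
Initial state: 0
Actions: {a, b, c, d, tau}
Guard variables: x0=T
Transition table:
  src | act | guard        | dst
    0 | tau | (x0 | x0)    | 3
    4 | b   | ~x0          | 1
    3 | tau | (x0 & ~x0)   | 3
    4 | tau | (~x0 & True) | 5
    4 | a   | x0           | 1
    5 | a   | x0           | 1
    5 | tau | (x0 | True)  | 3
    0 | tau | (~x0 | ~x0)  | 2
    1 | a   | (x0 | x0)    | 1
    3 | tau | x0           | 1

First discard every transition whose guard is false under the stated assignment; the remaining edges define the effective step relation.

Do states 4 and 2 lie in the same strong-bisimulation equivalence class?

Answer: NOT BISIMILAR

Analysis:
Refine partition for ~:
  round 0: {{0,1,2,3,4,5}}
  round 1: {{0,3},{1,4},{2},{5}}
  round 2: {{0},{1,4},{2},{3},{5}}
stable after 3 split(s): 5 block(s)
4∈{1,4}, 2∈{2}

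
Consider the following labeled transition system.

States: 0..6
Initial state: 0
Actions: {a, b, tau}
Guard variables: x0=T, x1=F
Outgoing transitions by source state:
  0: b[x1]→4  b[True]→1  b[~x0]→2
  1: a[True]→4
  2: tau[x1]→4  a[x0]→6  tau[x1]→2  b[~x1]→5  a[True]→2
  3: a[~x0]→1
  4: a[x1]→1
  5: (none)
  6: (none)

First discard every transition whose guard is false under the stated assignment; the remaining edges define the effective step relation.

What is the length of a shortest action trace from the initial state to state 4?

Answer: 2

Analysis:
BFS to 4:
  Layer 0: {0}
  Layer 1: {1}
  Layer 2: {4}
4 enters at depth 2; path b·a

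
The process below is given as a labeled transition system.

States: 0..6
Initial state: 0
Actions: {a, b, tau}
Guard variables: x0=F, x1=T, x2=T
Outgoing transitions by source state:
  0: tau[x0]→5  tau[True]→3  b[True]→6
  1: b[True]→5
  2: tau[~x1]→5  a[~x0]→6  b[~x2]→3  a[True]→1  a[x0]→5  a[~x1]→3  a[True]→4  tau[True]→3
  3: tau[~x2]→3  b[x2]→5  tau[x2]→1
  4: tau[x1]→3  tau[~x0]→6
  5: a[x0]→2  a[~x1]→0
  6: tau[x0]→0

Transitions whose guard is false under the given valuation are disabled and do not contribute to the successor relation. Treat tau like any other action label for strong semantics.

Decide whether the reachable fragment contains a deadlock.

R = {0,1,3,5,6}
  0: b→6  tau→3  [deg 2]
  1: b→5  [deg 1]
  3: b→5  tau→1  [deg 2]
  5: ∅  [STUCK]
  6: ∅  [STUCK]
trace reaching 5: tau·b

Answer: DEADLOCK at state 5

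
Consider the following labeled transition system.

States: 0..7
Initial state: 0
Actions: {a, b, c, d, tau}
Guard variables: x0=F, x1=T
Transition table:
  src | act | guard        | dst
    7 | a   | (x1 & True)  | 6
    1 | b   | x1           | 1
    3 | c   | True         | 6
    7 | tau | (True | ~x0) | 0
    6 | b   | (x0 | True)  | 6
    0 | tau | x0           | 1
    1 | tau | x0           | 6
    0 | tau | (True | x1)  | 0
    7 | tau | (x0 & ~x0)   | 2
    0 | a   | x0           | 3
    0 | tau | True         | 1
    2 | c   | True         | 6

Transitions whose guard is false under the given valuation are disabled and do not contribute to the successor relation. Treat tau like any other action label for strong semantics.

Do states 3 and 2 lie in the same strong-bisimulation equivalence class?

Refine partition for ~:
  π0 = {{0,1,2,3,4,5,6,7}}
  π1 = {{0},{1,6},{2,3},{4,5},{7}}
stable after 2 split(s): 5 block(s)
class of 3: {2,3}; class of 2: {2,3}

Answer: BISIMILAR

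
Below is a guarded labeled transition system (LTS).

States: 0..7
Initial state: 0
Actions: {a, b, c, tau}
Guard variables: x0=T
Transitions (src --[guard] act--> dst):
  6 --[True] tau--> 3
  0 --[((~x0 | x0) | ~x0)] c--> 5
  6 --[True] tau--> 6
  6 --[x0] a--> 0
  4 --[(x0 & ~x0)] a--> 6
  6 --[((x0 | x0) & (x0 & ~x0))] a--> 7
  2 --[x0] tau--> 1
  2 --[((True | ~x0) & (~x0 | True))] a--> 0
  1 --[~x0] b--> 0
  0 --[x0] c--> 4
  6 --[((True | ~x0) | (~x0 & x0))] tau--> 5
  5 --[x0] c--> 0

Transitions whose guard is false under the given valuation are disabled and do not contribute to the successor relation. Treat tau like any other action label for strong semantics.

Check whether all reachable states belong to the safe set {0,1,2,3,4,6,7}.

Allowed set {0,1,2,3,4,6,7}
Reachable = {0,4,5}
  0: ok
  4: ok
  5: outside
counterexample path to 5: c

Answer: INVARIANT VIOLATED at state 5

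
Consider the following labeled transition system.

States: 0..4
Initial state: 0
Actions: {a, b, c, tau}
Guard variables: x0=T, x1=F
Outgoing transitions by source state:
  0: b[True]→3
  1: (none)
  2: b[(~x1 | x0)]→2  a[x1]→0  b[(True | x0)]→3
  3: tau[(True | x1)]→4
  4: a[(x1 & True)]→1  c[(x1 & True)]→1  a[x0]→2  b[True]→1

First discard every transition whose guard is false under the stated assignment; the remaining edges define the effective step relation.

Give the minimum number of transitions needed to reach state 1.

Layered search for 1:
  Layer 0: {0}
  Layer 1: {3}
  Layer 2: {4}
  Layer 3: {1,2}
first hit 1 at d=3 via b·tau·b

Answer: 3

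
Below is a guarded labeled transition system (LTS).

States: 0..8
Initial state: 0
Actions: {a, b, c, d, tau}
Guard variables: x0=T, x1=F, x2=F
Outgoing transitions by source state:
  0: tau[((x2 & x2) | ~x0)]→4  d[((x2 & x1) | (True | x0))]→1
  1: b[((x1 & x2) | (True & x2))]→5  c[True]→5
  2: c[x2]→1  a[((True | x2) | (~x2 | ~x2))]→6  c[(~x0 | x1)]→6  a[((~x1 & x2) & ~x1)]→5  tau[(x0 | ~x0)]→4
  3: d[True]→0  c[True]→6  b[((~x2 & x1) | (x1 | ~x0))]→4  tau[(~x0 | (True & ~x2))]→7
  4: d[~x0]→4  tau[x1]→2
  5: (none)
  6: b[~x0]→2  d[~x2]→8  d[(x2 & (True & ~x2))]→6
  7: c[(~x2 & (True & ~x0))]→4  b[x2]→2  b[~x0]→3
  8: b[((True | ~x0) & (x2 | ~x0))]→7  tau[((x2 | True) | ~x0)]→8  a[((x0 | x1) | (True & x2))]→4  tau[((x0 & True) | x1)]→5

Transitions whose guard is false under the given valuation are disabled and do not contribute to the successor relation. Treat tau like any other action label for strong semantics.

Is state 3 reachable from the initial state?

Answer: UNREACHABLE

Trace:
Guard filter leaves 11 enabled edge(s).
Layer 0: {0}
Layer 1: {1}  cumulative {0,1}
Layer 2: {5}  cumulative {0,1,5}
Reach set: {0,1,5}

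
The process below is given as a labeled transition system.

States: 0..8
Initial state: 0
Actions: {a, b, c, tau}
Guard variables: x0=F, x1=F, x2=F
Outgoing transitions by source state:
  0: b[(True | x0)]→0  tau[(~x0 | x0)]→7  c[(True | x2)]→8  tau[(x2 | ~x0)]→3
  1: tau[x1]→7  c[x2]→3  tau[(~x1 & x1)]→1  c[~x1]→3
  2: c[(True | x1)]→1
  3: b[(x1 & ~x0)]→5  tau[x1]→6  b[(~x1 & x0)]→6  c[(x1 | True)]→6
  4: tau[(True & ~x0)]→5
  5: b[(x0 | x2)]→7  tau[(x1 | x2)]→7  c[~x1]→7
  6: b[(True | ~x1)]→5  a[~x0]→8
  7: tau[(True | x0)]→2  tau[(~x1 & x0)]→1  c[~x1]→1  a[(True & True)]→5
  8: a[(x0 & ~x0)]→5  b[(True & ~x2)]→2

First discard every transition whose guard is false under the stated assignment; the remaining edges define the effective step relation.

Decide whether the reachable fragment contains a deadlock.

Answer: DEADLOCK-FREE

Trace:
R = {0,1,2,3,5,6,7,8}
  0: b→0  c→8  tau→3  tau→7  [4 out]
  1: c→3  [1 out]
  2: c→1  [1 out]
  3: c→6  [1 out]
  5: c→7  [1 out]
  6: a→8  b→5  [2 out]
  7: a→5  c→1  tau→2  [3 out]
  8: b→2  [1 out]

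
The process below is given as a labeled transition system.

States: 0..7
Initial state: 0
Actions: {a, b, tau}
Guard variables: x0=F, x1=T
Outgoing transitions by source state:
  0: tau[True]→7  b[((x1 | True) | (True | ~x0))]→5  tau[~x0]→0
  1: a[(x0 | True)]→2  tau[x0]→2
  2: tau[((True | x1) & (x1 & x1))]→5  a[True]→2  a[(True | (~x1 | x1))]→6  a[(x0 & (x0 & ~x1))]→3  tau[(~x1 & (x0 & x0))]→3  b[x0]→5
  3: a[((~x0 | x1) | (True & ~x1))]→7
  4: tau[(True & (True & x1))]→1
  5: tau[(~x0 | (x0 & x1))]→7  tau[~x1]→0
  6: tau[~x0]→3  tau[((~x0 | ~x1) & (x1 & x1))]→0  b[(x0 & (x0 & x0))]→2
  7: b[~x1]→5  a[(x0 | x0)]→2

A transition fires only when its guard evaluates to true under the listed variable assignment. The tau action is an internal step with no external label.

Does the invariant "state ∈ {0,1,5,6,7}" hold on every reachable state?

Answer: INVARIANT HOLDS

Trace:
Safe = {0,1,5,6,7}
R = {0,5,7}
  0: safe
  5: safe
  7: safe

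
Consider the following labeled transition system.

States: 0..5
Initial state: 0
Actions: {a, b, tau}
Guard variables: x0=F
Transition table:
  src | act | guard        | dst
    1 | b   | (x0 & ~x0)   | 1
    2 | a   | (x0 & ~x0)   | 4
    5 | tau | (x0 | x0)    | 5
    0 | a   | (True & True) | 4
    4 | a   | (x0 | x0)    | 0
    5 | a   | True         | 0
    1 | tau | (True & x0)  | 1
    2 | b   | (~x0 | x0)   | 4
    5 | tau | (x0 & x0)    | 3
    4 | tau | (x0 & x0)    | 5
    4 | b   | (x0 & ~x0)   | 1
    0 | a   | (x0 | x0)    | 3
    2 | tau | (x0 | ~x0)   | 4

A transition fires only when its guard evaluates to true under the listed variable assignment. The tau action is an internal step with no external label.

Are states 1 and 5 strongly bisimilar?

Answer: NOT BISIMILAR

Trace:
Compute ~ classes (split until stable):
  P[0] = {{0,1,2,3,4,5}}
  P[1] = {{0,5},{1,3,4},{2}}
  P[2] = {{0},{1,3,4},{2},{5}}
Fixed point at round 3; 4 class(es).
class of 1: {1,3,4}; class of 5: {5}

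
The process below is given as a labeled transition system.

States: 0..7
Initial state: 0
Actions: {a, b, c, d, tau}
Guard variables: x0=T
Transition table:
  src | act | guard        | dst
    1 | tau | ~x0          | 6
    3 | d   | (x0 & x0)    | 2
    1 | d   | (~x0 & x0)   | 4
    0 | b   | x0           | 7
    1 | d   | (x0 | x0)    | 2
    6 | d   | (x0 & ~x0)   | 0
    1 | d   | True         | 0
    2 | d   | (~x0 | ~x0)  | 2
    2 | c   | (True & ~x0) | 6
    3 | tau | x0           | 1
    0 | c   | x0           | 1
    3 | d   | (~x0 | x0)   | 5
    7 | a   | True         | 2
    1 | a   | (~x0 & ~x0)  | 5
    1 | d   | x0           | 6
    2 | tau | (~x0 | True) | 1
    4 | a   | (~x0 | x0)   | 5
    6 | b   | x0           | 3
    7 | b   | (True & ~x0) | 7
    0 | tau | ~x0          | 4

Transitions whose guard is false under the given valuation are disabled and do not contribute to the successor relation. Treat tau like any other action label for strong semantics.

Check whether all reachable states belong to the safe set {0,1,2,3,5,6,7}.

Safe = {0,1,2,3,5,6,7}
R = {0,1,2,3,5,6,7}
  0: ok
  1: ok
  2: ok
  3: ok
  5: ok
  6: ok
  7: ok

Answer: INVARIANT HOLDS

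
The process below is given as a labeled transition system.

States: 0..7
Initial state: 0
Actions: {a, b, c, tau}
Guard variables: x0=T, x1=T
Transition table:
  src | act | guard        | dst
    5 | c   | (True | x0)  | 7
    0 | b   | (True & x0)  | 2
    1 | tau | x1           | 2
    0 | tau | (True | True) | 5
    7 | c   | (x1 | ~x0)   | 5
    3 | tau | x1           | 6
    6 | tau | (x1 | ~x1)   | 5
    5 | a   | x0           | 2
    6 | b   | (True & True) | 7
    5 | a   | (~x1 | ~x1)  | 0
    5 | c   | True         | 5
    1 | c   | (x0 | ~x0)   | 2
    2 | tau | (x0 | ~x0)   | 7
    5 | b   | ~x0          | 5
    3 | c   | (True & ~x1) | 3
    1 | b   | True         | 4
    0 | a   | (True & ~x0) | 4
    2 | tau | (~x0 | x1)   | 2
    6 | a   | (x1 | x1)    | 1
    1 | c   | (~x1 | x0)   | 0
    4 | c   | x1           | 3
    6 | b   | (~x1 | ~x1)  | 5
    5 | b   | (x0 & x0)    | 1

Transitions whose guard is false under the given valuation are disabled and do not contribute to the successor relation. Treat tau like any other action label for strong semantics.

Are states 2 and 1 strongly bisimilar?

Answer: NOT BISIMILAR

Analysis:
Refine partition for ~:
  P[0] = {{0,1,2,3,4,5,6,7}}
  P[1] = {{0},{1},{2,3},{4,7},{5},{6}}
  P[2] = {{0},{1},{2},{3},{4},{5},{6},{7}}
8 equivalence class(es) (converged in 3)
2∈{2}, 1∈{1}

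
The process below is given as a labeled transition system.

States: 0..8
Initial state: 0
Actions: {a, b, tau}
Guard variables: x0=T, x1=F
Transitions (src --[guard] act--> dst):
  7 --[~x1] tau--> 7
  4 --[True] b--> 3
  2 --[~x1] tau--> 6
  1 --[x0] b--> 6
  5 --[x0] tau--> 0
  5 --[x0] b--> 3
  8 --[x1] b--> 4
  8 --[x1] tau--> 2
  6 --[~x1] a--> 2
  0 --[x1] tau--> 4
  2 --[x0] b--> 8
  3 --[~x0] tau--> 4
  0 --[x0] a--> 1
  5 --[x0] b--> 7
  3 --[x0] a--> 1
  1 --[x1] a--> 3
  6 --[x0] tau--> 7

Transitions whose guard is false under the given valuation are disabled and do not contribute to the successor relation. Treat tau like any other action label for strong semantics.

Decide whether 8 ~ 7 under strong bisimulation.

Answer: NOT BISIMILAR

Working:
Bisimulation quotient by refinement:
  π0 = {{0,1,2,3,4,5,6,7,8}}
  π1 = {{0,3},{1,4},{2,5},{6},{7},{8}}
  π2 = {{0,3},{1},{2},{4},{5},{6},{7},{8}}
stable after 3 split(s): 8 block(s)
class of 8: {8}; class of 7: {7}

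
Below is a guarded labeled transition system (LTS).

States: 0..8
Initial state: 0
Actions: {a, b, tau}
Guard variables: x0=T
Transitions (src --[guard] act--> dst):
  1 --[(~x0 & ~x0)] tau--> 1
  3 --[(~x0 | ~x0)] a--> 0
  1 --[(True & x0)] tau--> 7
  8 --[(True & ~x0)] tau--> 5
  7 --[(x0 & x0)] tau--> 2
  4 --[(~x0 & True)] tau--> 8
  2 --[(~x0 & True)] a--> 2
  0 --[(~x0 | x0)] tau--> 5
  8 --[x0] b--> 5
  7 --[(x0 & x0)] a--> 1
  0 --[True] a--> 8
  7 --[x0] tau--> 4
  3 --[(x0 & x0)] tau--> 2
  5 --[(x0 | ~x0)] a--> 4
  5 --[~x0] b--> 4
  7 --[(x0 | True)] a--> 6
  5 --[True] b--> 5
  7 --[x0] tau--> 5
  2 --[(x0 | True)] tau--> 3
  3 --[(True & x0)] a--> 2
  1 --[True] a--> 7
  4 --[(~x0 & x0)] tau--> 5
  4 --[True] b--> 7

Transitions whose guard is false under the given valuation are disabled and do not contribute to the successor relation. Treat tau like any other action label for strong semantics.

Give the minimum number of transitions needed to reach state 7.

Answer: 3

Trace:
BFS to 7:
  L0 = {0}
  L1 = {5,8}
  L2 = {4}
  L3 = {7}
first hit 7 at d=3 via tau·a·b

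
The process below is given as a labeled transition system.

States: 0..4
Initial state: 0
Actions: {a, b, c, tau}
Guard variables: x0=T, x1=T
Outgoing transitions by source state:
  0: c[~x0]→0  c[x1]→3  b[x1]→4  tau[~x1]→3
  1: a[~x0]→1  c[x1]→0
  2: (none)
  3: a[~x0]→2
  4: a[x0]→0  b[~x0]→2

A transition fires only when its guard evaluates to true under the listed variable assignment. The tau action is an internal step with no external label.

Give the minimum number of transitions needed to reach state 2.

Answer: UNREACHABLE

Working:
Layered search for 2:
  Layer 0: {0}
  Layer 1: {3,4}
2 never appears.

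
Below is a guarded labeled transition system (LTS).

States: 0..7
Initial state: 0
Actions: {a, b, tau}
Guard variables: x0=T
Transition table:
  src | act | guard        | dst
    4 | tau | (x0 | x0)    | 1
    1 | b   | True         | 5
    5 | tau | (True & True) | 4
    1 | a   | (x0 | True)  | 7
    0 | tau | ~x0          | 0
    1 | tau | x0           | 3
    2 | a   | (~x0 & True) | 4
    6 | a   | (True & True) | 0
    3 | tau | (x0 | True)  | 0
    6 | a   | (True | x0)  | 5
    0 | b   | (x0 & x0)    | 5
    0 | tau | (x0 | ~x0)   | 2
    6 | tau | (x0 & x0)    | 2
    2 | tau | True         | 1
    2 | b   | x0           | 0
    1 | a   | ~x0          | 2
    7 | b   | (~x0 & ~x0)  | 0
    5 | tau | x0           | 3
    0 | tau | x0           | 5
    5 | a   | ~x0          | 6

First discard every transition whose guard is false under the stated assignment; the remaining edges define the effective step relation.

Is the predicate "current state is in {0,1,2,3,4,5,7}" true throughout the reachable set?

Answer: INVARIANT HOLDS

Working:
Safe = {0,1,2,3,4,5,7}
R = {0,1,2,3,4,5,7}
  0: safe
  1: safe
  2: safe
  3: safe
  4: safe
  5: safe
  7: safe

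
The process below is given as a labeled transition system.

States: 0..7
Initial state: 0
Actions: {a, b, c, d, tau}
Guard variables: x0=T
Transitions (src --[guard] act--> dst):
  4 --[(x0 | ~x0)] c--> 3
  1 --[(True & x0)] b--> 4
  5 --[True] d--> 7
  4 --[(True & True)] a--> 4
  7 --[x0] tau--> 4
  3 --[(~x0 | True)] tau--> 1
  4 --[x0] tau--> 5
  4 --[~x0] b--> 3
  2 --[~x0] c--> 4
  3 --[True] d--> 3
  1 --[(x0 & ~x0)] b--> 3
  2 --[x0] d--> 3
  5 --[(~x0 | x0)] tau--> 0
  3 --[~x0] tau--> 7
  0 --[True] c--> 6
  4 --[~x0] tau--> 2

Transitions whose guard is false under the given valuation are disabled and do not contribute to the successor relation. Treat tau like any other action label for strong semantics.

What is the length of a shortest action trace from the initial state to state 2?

Answer: UNREACHABLE

Analysis:
BFS to 2:
  Layer 0: {0}
  Layer 1: {6}
2 never appears.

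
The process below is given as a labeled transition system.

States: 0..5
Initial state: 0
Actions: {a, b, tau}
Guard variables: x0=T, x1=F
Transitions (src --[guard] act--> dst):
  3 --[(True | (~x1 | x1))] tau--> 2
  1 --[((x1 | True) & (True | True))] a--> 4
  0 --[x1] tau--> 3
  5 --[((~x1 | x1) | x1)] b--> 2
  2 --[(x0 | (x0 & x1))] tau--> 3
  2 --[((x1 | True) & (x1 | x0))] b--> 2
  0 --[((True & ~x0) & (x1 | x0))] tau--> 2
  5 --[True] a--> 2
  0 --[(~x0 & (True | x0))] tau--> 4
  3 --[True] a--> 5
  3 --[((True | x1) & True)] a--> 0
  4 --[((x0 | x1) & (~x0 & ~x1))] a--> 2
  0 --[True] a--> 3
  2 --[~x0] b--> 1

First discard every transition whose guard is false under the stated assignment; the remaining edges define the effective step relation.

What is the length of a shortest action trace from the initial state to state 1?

Breadth-first toward 1:
  Layer 0: {0}
  Layer 1: {3}
  Layer 2: {2,5}
1 never appears.

Answer: UNREACHABLE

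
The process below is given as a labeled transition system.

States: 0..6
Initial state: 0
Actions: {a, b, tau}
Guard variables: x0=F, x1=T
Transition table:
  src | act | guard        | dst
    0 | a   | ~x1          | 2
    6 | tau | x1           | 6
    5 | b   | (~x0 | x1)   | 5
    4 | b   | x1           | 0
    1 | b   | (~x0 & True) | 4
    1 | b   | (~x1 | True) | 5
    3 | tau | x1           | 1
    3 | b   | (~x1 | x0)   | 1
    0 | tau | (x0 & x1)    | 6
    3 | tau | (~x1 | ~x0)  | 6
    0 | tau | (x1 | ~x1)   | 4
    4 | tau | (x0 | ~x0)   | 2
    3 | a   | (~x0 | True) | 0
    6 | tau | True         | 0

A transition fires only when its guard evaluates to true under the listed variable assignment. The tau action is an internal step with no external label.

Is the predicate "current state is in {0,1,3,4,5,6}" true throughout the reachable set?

Safe = {0,1,3,4,5,6}
Reach set: {0,2,4}
  0: ok
  2: outside
  4: ok
reach 2 via tau·tau — violates

Answer: INVARIANT VIOLATED at state 2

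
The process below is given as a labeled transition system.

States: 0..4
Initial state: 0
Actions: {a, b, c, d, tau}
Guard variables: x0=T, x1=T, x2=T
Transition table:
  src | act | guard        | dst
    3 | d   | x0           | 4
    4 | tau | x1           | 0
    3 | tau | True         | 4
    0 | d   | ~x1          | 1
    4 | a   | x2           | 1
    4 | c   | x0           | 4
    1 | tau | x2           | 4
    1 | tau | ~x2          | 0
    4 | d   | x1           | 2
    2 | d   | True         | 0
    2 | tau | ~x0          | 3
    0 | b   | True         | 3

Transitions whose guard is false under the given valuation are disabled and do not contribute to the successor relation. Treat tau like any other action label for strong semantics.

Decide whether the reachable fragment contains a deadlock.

Reach set: {0,1,2,3,4}
  0: b→3  [1 out]
  1: tau→4  [1 out]
  2: d→0  [1 out]
  3: d→4  tau→4  [2 out]
  4: a→1  c→4  d→2  tau→0  [4 out]

Answer: DEADLOCK-FREE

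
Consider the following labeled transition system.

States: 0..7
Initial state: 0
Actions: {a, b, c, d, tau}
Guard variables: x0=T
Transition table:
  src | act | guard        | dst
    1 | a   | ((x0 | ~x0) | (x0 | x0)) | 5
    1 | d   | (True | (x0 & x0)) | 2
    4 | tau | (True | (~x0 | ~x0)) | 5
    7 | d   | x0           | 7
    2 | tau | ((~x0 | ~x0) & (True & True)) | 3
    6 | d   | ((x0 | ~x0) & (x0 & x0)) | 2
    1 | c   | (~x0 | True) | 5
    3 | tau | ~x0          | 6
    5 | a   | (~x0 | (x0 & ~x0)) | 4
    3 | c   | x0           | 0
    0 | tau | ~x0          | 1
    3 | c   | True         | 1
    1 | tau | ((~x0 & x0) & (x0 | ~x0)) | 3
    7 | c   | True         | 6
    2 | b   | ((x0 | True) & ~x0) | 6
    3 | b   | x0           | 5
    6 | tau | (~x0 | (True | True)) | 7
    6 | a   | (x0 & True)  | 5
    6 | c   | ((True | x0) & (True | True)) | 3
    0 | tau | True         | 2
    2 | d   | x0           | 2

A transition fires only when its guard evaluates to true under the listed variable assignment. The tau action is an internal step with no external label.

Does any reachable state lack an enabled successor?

Answer: DEADLOCK-FREE

Working:
Reachable = {0,2}
  0: tau→2  [1 out]
  2: d→2  [1 out]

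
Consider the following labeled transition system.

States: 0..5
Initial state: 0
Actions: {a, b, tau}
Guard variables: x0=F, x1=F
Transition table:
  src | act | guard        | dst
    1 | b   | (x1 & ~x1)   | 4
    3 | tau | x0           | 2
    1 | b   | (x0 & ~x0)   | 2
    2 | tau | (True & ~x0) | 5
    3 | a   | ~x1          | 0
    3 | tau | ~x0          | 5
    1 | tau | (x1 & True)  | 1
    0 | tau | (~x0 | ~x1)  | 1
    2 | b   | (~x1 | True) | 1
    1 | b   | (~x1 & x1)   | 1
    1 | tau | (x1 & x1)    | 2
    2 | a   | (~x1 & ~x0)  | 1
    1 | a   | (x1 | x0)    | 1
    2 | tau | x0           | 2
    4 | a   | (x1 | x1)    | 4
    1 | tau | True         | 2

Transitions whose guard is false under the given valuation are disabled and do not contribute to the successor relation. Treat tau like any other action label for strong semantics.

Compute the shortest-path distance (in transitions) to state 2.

BFS to 2:
  depth 0: {0}
  depth 1: {1}
  depth 2: {2}
2 enters at depth 2; path tau·tau

Answer: 2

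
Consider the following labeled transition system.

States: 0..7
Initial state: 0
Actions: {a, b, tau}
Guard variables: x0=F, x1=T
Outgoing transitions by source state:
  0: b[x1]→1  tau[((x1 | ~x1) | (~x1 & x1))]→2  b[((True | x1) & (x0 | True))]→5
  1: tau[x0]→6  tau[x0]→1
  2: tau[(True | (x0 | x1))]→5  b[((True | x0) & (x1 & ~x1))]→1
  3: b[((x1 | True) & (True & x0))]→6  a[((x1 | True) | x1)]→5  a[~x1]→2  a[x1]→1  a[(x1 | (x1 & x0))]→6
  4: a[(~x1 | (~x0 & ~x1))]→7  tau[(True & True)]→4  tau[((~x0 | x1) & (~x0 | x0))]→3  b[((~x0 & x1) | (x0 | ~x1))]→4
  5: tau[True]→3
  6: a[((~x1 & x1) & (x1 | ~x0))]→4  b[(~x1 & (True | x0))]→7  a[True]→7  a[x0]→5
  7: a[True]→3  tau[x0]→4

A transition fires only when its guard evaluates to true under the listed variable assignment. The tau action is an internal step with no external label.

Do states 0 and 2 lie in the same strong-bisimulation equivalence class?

Answer: NOT BISIMILAR

Trace:
Bisimulation quotient by refinement:
  π0 = {{0,1,2,3,4,5,6,7}}
  π1 = {{0,4},{1},{2,5},{3,6,7}}
  π2 = {{0},{1},{2},{3},{4},{5},{6,7}}
  π3 = {{0},{1},{2},{3},{4},{5},{6},{7}}
8 equivalence class(es) (converged in 4)
[0]={0}  [2]={2}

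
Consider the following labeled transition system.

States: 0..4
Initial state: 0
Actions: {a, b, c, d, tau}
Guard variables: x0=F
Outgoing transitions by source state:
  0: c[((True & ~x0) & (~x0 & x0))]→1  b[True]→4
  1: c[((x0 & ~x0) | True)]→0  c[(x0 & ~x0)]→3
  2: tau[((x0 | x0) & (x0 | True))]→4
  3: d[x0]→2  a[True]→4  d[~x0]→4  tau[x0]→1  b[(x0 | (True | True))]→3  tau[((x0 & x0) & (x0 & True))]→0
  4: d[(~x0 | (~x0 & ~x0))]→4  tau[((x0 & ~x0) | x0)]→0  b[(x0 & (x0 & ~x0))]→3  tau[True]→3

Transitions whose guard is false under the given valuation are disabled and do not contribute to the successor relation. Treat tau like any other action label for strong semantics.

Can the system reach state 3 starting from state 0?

7 transition(s) survive guard evaluation.
Layer 0: {0}
Layer 1: {4}  now seen {0,4}
Layer 2: {3}  now seen {0,3,4}
Reachable = {0,3,4}
witness 3: b·tau

Answer: REACHABLE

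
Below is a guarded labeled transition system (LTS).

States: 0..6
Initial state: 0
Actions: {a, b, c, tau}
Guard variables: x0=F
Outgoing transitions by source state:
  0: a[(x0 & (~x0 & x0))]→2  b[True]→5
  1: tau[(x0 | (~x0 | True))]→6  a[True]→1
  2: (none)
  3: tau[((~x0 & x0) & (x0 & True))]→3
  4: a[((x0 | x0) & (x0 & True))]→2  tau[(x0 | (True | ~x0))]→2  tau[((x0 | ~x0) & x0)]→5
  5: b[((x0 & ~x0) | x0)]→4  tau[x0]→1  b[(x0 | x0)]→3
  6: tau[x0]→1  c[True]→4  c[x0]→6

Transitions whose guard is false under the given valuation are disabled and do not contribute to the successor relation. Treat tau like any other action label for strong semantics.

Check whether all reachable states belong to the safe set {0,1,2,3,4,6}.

Safe = {0,1,2,3,4,6}
Reach set: {0,5}
  0: safe
  5: outside
counterexample path to 5: b

Answer: INVARIANT VIOLATED at state 5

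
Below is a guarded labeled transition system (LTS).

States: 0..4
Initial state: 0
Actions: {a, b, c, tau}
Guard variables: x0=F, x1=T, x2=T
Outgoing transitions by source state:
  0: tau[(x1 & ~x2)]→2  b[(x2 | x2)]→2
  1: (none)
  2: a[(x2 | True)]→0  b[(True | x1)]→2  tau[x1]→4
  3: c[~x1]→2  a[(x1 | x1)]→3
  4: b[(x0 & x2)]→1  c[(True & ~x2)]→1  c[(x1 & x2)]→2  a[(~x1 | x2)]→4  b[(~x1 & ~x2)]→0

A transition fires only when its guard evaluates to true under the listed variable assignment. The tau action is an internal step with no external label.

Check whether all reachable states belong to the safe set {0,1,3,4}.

Answer: INVARIANT VIOLATED at state 2

Working:
Inv-set: {0,1,3,4}
Reach set: {0,2,4}
  0: ✓
  2: outside
  4: ✓
counterexample path to 2: b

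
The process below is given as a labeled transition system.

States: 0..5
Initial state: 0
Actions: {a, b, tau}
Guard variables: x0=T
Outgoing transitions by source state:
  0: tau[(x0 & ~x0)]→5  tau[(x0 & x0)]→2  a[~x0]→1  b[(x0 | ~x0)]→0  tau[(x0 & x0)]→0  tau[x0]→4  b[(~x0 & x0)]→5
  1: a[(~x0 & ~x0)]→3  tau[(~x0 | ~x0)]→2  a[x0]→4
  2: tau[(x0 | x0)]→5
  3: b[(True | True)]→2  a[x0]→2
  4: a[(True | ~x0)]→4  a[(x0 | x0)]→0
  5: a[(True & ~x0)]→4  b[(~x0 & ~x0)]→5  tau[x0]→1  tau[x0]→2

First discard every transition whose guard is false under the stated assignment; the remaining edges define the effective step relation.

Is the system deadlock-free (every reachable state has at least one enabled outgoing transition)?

Answer: DEADLOCK-FREE

Working:
Reachable = {0,1,2,4,5}
  0: b→0  tau→0  tau→2  tau→4  [4 out]
  1: a→4  [1 out]
  2: tau→5  [1 out]
  4: a→0  a→4  [2 out]
  5: tau→1  tau→2  [2 out]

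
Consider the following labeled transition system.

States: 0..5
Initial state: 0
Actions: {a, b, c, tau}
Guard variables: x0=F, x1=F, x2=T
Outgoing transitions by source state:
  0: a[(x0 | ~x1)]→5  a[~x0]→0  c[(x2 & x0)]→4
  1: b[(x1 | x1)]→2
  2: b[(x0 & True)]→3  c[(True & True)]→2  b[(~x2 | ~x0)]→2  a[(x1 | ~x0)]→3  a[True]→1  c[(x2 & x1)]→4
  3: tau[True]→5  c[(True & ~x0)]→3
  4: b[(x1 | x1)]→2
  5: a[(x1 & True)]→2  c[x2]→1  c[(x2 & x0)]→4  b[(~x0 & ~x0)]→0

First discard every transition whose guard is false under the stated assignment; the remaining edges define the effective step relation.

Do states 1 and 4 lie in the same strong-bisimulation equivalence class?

Answer: BISIMILAR

Working:
Bisimulation quotient by refinement:
  π0 = {{0,1,2,3,4,5}}
  π1 = {{0},{1,4},{2},{3},{5}}
5 equivalence class(es) (converged in 2)
1∈{1,4}, 4∈{1,4}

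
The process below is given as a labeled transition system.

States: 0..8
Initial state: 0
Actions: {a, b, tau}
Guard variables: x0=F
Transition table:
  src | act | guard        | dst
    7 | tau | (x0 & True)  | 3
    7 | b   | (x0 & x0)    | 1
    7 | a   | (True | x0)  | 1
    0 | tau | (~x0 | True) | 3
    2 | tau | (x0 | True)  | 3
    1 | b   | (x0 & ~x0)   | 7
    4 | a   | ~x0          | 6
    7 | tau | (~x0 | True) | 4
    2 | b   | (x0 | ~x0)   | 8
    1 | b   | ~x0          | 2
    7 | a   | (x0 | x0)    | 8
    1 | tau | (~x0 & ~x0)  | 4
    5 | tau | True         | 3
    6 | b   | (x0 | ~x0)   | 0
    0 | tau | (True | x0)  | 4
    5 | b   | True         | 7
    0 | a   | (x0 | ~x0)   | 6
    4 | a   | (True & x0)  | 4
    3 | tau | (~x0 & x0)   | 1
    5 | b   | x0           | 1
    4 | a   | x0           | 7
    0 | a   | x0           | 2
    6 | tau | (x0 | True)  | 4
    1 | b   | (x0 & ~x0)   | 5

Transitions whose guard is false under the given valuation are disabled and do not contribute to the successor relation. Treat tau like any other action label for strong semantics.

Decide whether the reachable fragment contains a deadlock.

Reachable = {0,3,4,6}
  0: a→6  tau→3  tau→4  [3 exit(s)]
  3: ∅  [deadlock]
  4: a→6  [1 exit(s)]
  6: b→0  tau→4  [2 exit(s)]
witness 3: tau

Answer: DEADLOCK at state 3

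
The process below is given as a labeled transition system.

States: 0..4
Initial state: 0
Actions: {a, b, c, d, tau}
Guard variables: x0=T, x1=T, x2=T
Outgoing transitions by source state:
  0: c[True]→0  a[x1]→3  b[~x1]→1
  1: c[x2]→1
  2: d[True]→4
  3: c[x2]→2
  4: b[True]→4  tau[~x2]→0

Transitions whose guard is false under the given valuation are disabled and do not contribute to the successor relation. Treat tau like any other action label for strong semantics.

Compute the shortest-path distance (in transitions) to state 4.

Answer: 3

Trace:
Layered search for 4:
  L0 = {0}
  L1 = {3}
  L2 = {2}
  L3 = {4}
first hit 4 at d=3 via a·c·d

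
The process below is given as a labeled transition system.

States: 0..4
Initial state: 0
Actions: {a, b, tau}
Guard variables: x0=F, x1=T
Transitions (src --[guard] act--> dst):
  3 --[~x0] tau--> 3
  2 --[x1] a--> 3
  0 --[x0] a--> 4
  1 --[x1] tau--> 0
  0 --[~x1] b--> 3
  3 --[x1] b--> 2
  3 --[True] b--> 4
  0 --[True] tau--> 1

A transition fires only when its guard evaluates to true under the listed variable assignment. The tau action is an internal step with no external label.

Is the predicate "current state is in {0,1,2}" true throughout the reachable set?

Answer: INVARIANT HOLDS

Analysis:
Allowed set {0,1,2}
Reach set: {0,1}
  0: ✓
  1: ✓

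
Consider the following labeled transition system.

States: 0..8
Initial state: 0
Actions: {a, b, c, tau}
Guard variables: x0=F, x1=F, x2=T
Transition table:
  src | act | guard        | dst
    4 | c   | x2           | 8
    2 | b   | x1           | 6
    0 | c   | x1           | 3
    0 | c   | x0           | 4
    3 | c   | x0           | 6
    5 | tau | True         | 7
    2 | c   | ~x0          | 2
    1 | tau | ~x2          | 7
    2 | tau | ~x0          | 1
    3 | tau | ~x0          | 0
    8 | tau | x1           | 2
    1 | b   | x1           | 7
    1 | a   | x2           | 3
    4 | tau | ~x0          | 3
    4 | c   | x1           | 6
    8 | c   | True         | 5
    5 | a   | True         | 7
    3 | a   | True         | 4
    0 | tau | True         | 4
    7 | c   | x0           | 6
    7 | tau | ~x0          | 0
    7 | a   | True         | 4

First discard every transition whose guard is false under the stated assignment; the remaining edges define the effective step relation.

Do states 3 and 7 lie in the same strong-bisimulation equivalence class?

Answer: BISIMILAR

Trace:
Bisimulation quotient by refinement:
  P[0] = {{0,1,2,3,4,5,6,7,8}}
  P[1] = {{0},{1},{2,4},{3,5,7},{6},{8}}
  P[2] = {{0},{1},{2},{3,7},{4},{5},{6},{8}}
8 equivalence class(es) (converged in 3)
3∈{3,7}, 7∈{3,7}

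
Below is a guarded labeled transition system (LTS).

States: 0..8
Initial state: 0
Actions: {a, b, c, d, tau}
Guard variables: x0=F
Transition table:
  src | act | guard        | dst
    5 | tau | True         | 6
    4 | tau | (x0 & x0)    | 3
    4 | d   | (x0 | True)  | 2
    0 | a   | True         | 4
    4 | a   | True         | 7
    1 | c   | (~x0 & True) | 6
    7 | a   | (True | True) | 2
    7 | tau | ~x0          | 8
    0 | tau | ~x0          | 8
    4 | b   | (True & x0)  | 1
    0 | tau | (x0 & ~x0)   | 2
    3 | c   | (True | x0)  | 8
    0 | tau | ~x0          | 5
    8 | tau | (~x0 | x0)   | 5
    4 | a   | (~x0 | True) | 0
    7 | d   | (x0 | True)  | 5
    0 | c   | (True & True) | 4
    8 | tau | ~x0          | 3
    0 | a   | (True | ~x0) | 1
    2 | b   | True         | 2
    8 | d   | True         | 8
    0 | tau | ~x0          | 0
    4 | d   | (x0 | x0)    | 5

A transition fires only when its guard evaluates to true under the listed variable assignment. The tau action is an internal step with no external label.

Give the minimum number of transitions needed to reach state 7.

Answer: 2

Analysis:
Layered search for 7:
  L0 = {0}
  L1 = {1,4,5,8}
  L2 = {2,3,6,7}
7 enters at depth 2; path a·a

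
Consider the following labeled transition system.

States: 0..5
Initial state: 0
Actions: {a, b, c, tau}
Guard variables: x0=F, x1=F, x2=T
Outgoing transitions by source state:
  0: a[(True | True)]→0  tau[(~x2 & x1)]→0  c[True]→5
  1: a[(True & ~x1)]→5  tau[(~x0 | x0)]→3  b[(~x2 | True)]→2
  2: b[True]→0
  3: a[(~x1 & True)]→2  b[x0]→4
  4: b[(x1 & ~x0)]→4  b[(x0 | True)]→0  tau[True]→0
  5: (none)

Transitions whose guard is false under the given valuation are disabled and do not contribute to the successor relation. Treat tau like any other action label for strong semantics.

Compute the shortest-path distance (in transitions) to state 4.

Answer: UNREACHABLE

Working:
Layered search for 4:
  L0 = {0}
  L1 = {5}
4 never appears.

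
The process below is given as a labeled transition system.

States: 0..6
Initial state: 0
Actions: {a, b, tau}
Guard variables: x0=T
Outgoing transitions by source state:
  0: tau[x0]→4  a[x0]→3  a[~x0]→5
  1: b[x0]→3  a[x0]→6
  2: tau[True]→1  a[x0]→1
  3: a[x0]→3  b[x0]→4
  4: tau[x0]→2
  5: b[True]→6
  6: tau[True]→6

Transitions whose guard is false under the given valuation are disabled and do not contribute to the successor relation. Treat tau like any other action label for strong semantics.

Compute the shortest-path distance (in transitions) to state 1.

Answer: 3

Trace:
Breadth-first toward 1:
  Layer 0: {0}
  Layer 1: {3,4}
  Layer 2: {2}
  Layer 3: {1}
first hit 1 at d=3 via tau·tau·a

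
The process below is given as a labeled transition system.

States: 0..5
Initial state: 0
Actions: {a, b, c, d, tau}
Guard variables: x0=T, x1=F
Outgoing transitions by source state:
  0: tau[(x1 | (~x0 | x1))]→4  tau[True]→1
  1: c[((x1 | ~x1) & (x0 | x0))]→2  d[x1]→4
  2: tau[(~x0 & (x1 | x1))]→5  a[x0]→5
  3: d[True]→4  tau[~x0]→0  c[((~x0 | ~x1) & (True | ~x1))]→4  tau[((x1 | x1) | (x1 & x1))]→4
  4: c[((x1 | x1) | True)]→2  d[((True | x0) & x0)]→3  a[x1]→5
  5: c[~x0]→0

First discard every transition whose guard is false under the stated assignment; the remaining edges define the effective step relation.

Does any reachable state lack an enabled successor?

Answer: DEADLOCK at state 5

Analysis:
Reach set: {0,1,2,5}
  0: tau→1  [deg 1]
  1: c→2  [deg 1]
  2: a→5  [deg 1]
  5: ∅  [no exit]
Path to 5: tau·c·a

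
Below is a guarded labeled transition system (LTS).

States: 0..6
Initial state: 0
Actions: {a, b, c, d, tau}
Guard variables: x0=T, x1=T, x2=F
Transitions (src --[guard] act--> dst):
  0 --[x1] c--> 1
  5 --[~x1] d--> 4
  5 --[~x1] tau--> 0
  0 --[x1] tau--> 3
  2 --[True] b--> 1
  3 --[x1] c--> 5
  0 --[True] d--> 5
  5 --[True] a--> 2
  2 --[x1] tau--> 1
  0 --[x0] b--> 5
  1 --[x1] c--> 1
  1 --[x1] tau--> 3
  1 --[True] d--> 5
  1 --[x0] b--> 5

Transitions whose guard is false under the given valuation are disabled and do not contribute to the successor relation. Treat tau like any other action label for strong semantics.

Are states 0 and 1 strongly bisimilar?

Bisimulation quotient by refinement:
  P[0] = {{0,1,2,3,4,5,6}}
  P[1] = {{0,1},{2},{3},{4,6},{5}}
stable after 2 split(s): 5 block(s)
class of 0: {0,1}; class of 1: {0,1}

Answer: BISIMILAR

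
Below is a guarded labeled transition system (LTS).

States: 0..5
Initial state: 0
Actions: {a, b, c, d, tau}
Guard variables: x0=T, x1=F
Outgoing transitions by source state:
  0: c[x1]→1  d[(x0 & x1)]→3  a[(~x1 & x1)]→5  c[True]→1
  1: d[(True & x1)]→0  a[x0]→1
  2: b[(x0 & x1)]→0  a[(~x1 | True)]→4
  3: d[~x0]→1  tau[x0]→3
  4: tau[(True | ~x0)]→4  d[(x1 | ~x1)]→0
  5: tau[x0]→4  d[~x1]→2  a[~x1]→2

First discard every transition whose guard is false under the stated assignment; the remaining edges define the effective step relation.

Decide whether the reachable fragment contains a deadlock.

R = {0,1}
  0: c→1  [1 out]
  1: a→1  [1 out]

Answer: DEADLOCK-FREE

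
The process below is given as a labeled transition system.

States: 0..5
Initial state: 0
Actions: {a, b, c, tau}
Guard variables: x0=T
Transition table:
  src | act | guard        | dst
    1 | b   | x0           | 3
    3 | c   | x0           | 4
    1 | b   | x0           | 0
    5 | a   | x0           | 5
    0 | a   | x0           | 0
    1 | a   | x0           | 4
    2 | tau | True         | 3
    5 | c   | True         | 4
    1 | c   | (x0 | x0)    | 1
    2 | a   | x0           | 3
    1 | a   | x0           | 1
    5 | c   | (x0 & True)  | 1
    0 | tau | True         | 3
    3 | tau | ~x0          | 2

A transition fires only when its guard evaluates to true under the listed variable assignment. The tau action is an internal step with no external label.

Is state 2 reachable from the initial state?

Answer: UNREACHABLE

Working:
13 transition(s) survive guard evaluation.
depth 0: {0}
depth 1: {3}  cumulative {0,3}
depth 2: {4}  cumulative {0,3,4}
Reachable = {0,3,4}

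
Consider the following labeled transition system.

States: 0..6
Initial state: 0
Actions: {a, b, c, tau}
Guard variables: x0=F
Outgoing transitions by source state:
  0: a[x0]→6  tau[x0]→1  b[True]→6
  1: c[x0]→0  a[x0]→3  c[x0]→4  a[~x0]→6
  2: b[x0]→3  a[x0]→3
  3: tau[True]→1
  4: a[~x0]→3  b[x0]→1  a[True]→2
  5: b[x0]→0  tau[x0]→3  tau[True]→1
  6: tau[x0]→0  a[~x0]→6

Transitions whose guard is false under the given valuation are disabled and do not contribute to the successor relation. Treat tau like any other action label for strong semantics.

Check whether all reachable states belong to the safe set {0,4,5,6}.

Answer: INVARIANT HOLDS

Analysis:
Allowed set {0,4,5,6}
R = {0,6}
  0: ✓
  6: ✓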